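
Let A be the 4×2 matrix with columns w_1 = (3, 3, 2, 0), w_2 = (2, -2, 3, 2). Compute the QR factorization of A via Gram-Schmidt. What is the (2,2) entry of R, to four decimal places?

w_1 = (3, 3, 2, 0); ‖w_1‖ = 4.6904, so q_1 = (0.6396, 0.6396, 0.4264, 0.0000).
q_1·w_2 = 0.6396·2 + 0.6396·(-2) + 0.4264·3 + 0.0000·2 = 1.2792.
u_2 = w_2 − 1.2792·q_1 = (1.1818, -2.8182, 2.4545, 2.0000).
r_{22} = ‖u_2‖ = 4.4004.

r_{22} = 4.4004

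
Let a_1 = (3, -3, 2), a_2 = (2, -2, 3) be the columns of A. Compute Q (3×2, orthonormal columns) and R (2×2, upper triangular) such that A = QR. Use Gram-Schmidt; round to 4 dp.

Q = [[0.6396, -0.3015], [-0.6396, 0.3015], [0.4264, 0.9045]], R = [[4.6904, 3.8376], [0.0000, 1.5076]]

a_1 = (3, -3, 2); ‖a_1‖ = 4.6904, so e_1 = (0.6396, -0.6396, 0.4264).
e_1·a_2 = 0.6396·2 + (-0.6396)·(-2) + 0.4264·3 = 3.8376.
u_2 = a_2 − 3.8376·e_1 = (-0.4545, 0.4545, 1.3636).
‖u_2‖ = 1.5076, so e_2 = (-0.3015, 0.3015, 0.9045).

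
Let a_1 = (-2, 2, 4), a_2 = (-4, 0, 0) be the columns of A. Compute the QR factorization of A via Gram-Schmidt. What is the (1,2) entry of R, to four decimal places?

a_1 = (-2, 2, 4); ‖a_1‖ = 4.8990, so q_1 = (-0.4082, 0.4082, 0.8165).
r_{12} = q_1·a_2 = 1.6330.

r_{12} = 1.6330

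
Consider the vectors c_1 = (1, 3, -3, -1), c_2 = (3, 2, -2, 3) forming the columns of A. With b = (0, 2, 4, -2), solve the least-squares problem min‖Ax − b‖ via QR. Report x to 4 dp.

x = (0.0426, -0.4043)

c_1 = (1, 3, -3, -1); ‖c_1‖ = 4.4721, so e_1 = (0.2236, 0.6708, -0.6708, -0.2236).
e_1·c_2 = 0.2236·3 + 0.6708·2 + (-0.6708)·(-2) + (-0.2236)·3 = 2.6833.
u_2 = c_2 − 2.6833·e_1 = (2.4000, 0.2000, -0.2000, 3.6000).
‖u_2‖ = 4.3359, so e_2 = (0.5535, 0.0461, -0.0461, 0.8303).
Qᵀb = (-0.8944, -1.7528).
Back-substitute: x_2 = -1.7528/4.3359 = -0.4043.
x_1 = (-0.8944 − 2.6833·(-0.4043))/4.4721 = 0.0426.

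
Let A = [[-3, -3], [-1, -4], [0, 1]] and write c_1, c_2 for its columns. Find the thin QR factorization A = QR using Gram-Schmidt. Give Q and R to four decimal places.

c_1 = (-3, -1, 0); ‖c_1‖ = 3.1623, so q_1 = (-0.9487, -0.3162, 0.0000).
q_1·c_2 = (-0.9487)·(-3) + (-0.3162)·(-4) + 0.0000·1 = 4.1110.
u_2 = c_2 − 4.1110·q_1 = (0.9000, -2.7000, 1.0000).
‖u_2‖ = 3.0166, so q_2 = (0.2983, -0.8950, 0.3315).

Q = [[-0.9487, 0.2983], [-0.3162, -0.8950], [0.0000, 0.3315]], R = [[3.1623, 4.1110], [0.0000, 3.0166]]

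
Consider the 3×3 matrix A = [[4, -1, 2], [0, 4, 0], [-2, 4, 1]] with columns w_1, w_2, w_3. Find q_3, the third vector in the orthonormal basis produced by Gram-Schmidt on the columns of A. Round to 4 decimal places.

w_1 = (4, 0, -2); ‖w_1‖ = 4.4721, so q_1 = (0.8944, 0.0000, -0.4472).
q_1·w_2 = 0.8944·(-1) + 0.0000·4 + (-0.4472)·4 = -2.6833.
u_2 = w_2 + 2.6833·q_1 = (1.4000, 4.0000, 2.8000).
‖u_2‖ = 5.0794, so q_2 = (0.2756, 0.7875, 0.5512).
q_1·w_3 = 0.8944·2 + 0.0000·0 + (-0.4472)·1 = 1.3416; q_2·w_3 = 0.2756·2 + 0.7875·0 + 0.5512·1 = 1.1025.
u_3 = w_3 − 1.3416·q_1 − 1.1025·q_2 = (0.4961, -0.8682, 0.9922).
‖u_3‖ = 1.4087, so q_3 = (0.3522, -0.6163, 0.7044).

q_3 = (0.3522, -0.6163, 0.7044)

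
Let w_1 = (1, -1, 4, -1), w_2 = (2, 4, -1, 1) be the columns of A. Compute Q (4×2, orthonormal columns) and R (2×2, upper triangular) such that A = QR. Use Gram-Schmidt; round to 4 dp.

w_1 = (1, -1, 4, -1); ‖w_1‖ = 4.3589, so q_1 = (0.2294, -0.2294, 0.9177, -0.2294).
q_1·w_2 = 0.2294·2 + (-0.2294)·4 + 0.9177·(-1) + (-0.2294)·1 = -1.6059.
u_2 = w_2 + 1.6059·q_1 = (2.3684, 3.6316, 0.4737, 0.6316).
‖u_2‖ = 4.4069, so q_2 = (0.5374, 0.8241, 0.1075, 0.1433).

Q = [[0.2294, 0.5374], [-0.2294, 0.8241], [0.9177, 0.1075], [-0.2294, 0.1433]], R = [[4.3589, -1.6059], [0.0000, 4.4069]]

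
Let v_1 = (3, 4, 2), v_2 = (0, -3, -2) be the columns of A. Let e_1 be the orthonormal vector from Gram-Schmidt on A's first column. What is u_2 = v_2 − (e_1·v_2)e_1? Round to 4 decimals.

e_1 = v_1/‖v_1‖ = (3, 4, 2)/5.3852 = (0.5571, 0.7428, 0.3714).
r_{12} = e_1·v_2 = -2.9711.
u_2 = v_2 + 2.9711·e_1 = (1.6552, -0.7931, -0.8966).

u_2 = (1.6552, -0.7931, -0.8966)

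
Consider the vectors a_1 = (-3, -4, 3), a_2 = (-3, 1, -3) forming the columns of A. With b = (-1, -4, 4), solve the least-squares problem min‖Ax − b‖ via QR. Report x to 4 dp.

a_1 = (-3, -4, 3); ‖a_1‖ = 5.8310, so e_1 = (-0.5145, -0.6860, 0.5145).
e_1·a_2 = (-0.5145)·(-3) + (-0.6860)·1 + 0.5145·(-3) = -0.6860.
u_2 = a_2 + 0.6860·e_1 = (-3.3529, 0.5294, -2.6471).
‖u_2‖ = 4.3046, so e_2 = (-0.7789, 0.1230, -0.6149).
Qᵀb = (5.3165, -2.1728).
Back-substitute: x_2 = -2.1728/4.3046 = -0.5048.
x_1 = (5.3165 + 0.6860·(-0.5048))/5.8310 = 0.8524.

x = (0.8524, -0.5048)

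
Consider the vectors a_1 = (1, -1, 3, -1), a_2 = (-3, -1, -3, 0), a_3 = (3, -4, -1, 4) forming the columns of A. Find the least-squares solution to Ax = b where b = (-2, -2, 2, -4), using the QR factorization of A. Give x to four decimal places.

a_1 = (1, -1, 3, -1); ‖a_1‖ = 3.4641, so q_1 = (0.2887, -0.2887, 0.8660, -0.2887).
q_1·a_2 = 0.2887·(-3) + (-0.2887)·(-1) + 0.8660·(-3) + (-0.2887)·0 = -3.1754.
u_2 = a_2 + 3.1754·q_1 = (-2.0833, -1.9167, -0.2500, -0.9167).
‖u_2‖ = 2.9861, so q_2 = (-0.6977, -0.6419, -0.0837, -0.3070).
q_1·a_3 = 0.2887·3 + (-0.2887)·(-4) + 0.8660·(-1) + (-0.2887)·4 = 0.0000; q_2·a_3 = (-0.6977)·3 + (-0.6419)·(-4) + (-0.0837)·(-1) + (-0.3070)·4 = -0.6698.
u_3 = a_3 − 0.0000·q_1 + 0.6698·q_2 = (2.5327, -4.4299, -1.0561, 3.7944).
‖u_3‖ = 6.4460, so q_3 = (0.3929, -0.6872, -0.1638, 0.5886).
Qᵀb = (2.8868, 3.7396, -2.0936).
Back-substitute: x_3 = -2.0936/6.4460 = -0.3248.
x_2 = (3.7396 + 0.6698·(-0.3248))/2.9861 = 1.1795.
x_1 = (2.8868 + 3.1754·1.1795 − 0.0000·(-0.3248))/3.4641 = 1.9145.

x = (1.9145, 1.1795, -0.3248)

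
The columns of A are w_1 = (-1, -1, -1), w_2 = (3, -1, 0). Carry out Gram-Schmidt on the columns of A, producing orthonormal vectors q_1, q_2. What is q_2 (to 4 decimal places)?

q_2 = (0.7926, -0.5661, -0.2265)

q_1 = w_1/‖w_1‖ = (-1, -1, -1)/1.7321 = (-0.5774, -0.5774, -0.5774).
r_{12} = q_1·w_2 = -1.1547.
u_2 = w_2 + 1.1547·q_1 = (2.3333, -1.6667, -0.6667).
‖u_2‖ = 2.9439, so q_2 = (0.7926, -0.5661, -0.2265).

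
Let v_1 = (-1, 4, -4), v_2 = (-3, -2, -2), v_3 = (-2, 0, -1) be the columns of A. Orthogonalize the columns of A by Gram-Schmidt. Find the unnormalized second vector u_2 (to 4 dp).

u_2 = (-2.9091, -2.3636, -1.6364)

v_1 = (-1, 4, -4); ‖v_1‖ = 5.7446, so e_1 = (-0.1741, 0.6963, -0.6963).
e_1·v_2 = (-0.1741)·(-3) + 0.6963·(-2) + (-0.6963)·(-2) = 0.5222.
u_2 = v_2 − 0.5222·e_1 = (-2.9091, -2.3636, -1.6364).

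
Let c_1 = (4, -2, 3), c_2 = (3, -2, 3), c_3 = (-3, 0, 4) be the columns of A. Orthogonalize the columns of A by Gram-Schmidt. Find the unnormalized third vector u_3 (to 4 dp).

u_3 = (0.0000, 1.8462, 1.2308)

c_1 = (4, -2, 3); ‖c_1‖ = 5.3852, so e_1 = (0.7428, -0.3714, 0.5571).
e_1·c_2 = 0.7428·3 + (-0.3714)·(-2) + 0.5571·3 = 4.6424.
u_2 = c_2 − 4.6424·e_1 = (-0.4483, -0.2759, 0.4138).
‖u_2‖ = 0.6695, so e_2 = (-0.6695, -0.4120, 0.6180).
e_1·c_3 = 0.7428·(-3) + (-0.3714)·0 + 0.5571·4 = 0.0000; e_2·c_3 = (-0.6695)·(-3) + (-0.4120)·0 + 0.6180·4 = 4.4807.
u_3 = c_3 + 0.0000·e_1 − 4.4807·e_2 = (0.0000, 1.8462, 1.2308).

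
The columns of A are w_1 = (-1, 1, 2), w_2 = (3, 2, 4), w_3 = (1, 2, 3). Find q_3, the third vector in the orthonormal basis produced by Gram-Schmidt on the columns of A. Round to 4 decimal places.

q_3 = (0.0000, 0.8944, -0.4472)

w_1 = (-1, 1, 2); ‖w_1‖ = 2.4495, so q_1 = (-0.4082, 0.4082, 0.8165).
q_1·w_2 = (-0.4082)·3 + 0.4082·2 + 0.8165·4 = 2.8577.
u_2 = w_2 − 2.8577·q_1 = (4.1667, 0.8333, 1.6667).
‖u_2‖ = 4.5644, so q_2 = (0.9129, 0.1826, 0.3651).
q_1·w_3 = (-0.4082)·1 + 0.4082·2 + 0.8165·3 = 2.8577; q_2·w_3 = 0.9129·1 + 0.1826·2 + 0.3651·3 = 2.3735.
u_3 = w_3 − 2.8577·q_1 − 2.3735·q_2 = (0.0000, 0.4000, -0.2000).
‖u_3‖ = 0.4472, so q_3 = (0.0000, 0.8944, -0.4472).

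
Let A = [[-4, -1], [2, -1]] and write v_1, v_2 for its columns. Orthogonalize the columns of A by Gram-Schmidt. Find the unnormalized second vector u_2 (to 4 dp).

u_2 = (-0.6000, -1.2000)

v_1 = (-4, 2); ‖v_1‖ = 4.4721, so e_1 = (-0.8944, 0.4472).
e_1·v_2 = (-0.8944)·(-1) + 0.4472·(-1) = 0.4472.
u_2 = v_2 − 0.4472·e_1 = (-0.6000, -1.2000).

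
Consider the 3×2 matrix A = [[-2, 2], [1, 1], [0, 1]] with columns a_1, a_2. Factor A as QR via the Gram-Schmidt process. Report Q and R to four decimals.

Q = [[-0.8944, 0.3904], [0.4472, 0.7807], [0.0000, 0.4880]], R = [[2.2361, -1.3416], [0.0000, 2.0494]]

e_1 = a_1/‖a_1‖ = (-2, 1, 0)/2.2361 = (-0.8944, 0.4472, 0.0000).
r_{12} = e_1·a_2 = -1.3416.
u_2 = a_2 + 1.3416·e_1 = (0.8000, 1.6000, 1.0000).
‖u_2‖ = 2.0494, so e_2 = (0.3904, 0.7807, 0.4880).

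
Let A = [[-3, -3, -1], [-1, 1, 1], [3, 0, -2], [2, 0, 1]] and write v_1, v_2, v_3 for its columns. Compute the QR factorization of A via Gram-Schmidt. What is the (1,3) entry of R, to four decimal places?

v_1 = (-3, -1, 3, 2); ‖v_1‖ = 4.7958, so e_1 = (-0.6255, -0.2085, 0.6255, 0.4170).
r_{13} = e_1·v_3 = -0.4170.

r_{13} = -0.4170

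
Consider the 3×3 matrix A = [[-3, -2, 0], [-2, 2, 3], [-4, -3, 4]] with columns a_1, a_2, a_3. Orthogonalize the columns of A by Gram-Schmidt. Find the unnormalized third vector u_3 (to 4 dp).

u_3 = (-2.0269, 0.1448, 1.4478)

q_1 = a_1/‖a_1‖ = (-3, -2, -4)/5.3852 = (-0.5571, -0.3714, -0.7428).
r_{12} = q_1·a_2 = 2.5997.
u_2 = a_2 − 2.5997·q_1 = (-0.5517, 2.9655, -1.0690).
‖u_2‖ = 3.2002, so q_2 = (-0.1724, 0.9267, -0.3340).
r_{13} = q_1·a_3 = -4.0853; r_{23} = q_2·a_3 = 1.4439.
u_3 = a_3 + 4.0853·q_1 − 1.4439·q_2 = (-2.0269, 0.1448, 1.4478).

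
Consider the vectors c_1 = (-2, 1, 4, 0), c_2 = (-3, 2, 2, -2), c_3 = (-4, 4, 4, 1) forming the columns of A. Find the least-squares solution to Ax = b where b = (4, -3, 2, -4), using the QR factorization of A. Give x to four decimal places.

x = (2.0018, 0.6173, -1.9612)

c_1 = (-2, 1, 4, 0); ‖c_1‖ = 4.5826, so e_1 = (-0.4364, 0.2182, 0.8729, 0.0000).
e_1·c_2 = (-0.4364)·(-3) + 0.2182·2 + 0.8729·2 + 0.0000·(-2) = 3.4915.
u_2 = c_2 − 3.4915·e_1 = (-1.4762, 1.2381, -1.0476, -2.0000).
‖u_2‖ = 2.9681, so e_2 = (-0.4974, 0.4171, -0.3530, -0.6738).
e_1·c_3 = (-0.4364)·(-4) + 0.2182·4 + 0.8729·4 + 0.0000·1 = 6.1101; e_2·c_3 = (-0.4974)·(-4) + 0.4171·4 + (-0.3530)·4 + (-0.6738)·1 = 1.5723.
u_3 = c_3 − 6.1101·e_1 − 1.5723·e_2 = (-0.5514, 2.0108, -0.7784, 2.0595).
‖u_3‖ = 3.0323, so e_3 = (-0.1818, 0.6631, -0.2567, 0.6792).
Qᵀb = (-0.6547, -1.2514, -5.9469).
Back-substitute: x_3 = -5.9469/3.0323 = -1.9612.
x_2 = (-1.2514 − 1.5723·(-1.9612))/2.9681 = 0.6173.
x_1 = (-0.6547 − 3.4915·0.6173 − 6.1101·(-1.9612))/4.5826 = 2.0018.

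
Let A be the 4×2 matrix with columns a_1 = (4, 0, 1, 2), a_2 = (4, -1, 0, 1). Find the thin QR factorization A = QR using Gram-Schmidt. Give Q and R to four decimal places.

Q = [[0.8729, 0.3563], [0.0000, -0.6236], [0.2182, -0.5345], [0.4364, -0.4454]], R = [[4.5826, 3.9279], [0.0000, 1.6036]]

a_1 = (4, 0, 1, 2); ‖a_1‖ = 4.5826, so q_1 = (0.8729, 0.0000, 0.2182, 0.4364).
q_1·a_2 = 0.8729·4 + 0.0000·(-1) + 0.2182·0 + 0.4364·1 = 3.9279.
u_2 = a_2 − 3.9279·q_1 = (0.5714, -1.0000, -0.8571, -0.7143).
‖u_2‖ = 1.6036, so q_2 = (0.3563, -0.6236, -0.5345, -0.4454).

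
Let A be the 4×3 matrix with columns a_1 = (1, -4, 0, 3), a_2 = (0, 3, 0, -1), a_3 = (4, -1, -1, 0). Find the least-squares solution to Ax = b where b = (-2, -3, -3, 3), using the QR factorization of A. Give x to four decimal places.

a_1 = (1, -4, 0, 3); ‖a_1‖ = 5.0990, so q_1 = (0.1961, -0.7845, 0.0000, 0.5883).
q_1·a_2 = 0.1961·0 + (-0.7845)·3 + 0.0000·0 + 0.5883·(-1) = -2.9417.
u_2 = a_2 + 2.9417·q_1 = (0.5769, 0.6923, 0.0000, 0.7308).
‖u_2‖ = 1.1602, so q_2 = (0.4972, 0.5967, 0.0000, 0.6298).
q_1·a_3 = 0.1961·4 + (-0.7845)·(-1) + 0.0000·(-1) + 0.5883·0 = 1.5689; q_2·a_3 = 0.4972·4 + 0.5967·(-1) + 0.0000·(-1) + 0.6298·0 = 1.3923.
u_3 = a_3 − 1.5689·q_1 − 1.3923·q_2 = (3.0000, -0.6000, -1.0000, -1.8000).
‖u_3‖ = 3.6878, so q_3 = (0.8135, -0.1627, -0.2712, -0.4881).
Qᵀb = (3.7262, -0.8950, -1.7897).
Back-substitute: x_3 = -1.7897/3.6878 = -0.4853.
x_2 = (-0.8950 − 1.3923·(-0.4853))/1.1602 = -0.1891.
x_1 = (3.7262 + 2.9417·(-0.1891) − 1.5689·(-0.4853))/5.0990 = 0.7710.

x = (0.7710, -0.1891, -0.4853)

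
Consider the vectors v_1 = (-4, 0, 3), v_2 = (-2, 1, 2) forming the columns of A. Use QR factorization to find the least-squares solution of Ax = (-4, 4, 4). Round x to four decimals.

x = (-0.9655, 3.7241)

v_1 = (-4, 0, 3); ‖v_1‖ = 5.0000, so q_1 = (-0.8000, 0.0000, 0.6000).
q_1·v_2 = (-0.8000)·(-2) + 0.0000·1 + 0.6000·2 = 2.8000.
u_2 = v_2 − 2.8000·q_1 = (0.2400, 1.0000, 0.3200).
‖u_2‖ = 1.0770, so q_2 = (0.2228, 0.9285, 0.2971).
Qᵀb = (5.6000, 4.0110).
Back-substitute: x_2 = 4.0110/1.0770 = 3.7241.
x_1 = (5.6000 − 2.8000·3.7241)/5.0000 = -0.9655.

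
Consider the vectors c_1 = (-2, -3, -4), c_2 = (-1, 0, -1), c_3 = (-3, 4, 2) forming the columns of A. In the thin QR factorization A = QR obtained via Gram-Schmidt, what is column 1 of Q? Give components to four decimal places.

q_1 = (-0.3714, -0.5571, -0.7428)

q_1 = c_1/‖c_1‖ = (-2, -3, -4)/5.3852 = (-0.3714, -0.5571, -0.7428).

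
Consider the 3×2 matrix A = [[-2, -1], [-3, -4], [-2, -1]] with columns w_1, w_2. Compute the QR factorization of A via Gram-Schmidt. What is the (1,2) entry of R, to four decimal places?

w_1 = (-2, -3, -2); ‖w_1‖ = 4.1231, so e_1 = (-0.4851, -0.7276, -0.4851).
r_{12} = e_1·w_2 = 3.8806.

r_{12} = 3.8806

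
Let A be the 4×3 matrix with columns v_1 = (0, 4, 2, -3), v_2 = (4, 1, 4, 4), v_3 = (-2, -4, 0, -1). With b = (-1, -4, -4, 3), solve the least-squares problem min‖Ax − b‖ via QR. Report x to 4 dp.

v_1 = (0, 4, 2, -3); ‖v_1‖ = 5.3852, so e_1 = (0.0000, 0.7428, 0.3714, -0.5571).
e_1·v_2 = 0.0000·4 + 0.7428·1 + 0.3714·4 + (-0.5571)·4 = 0.0000.
u_2 = v_2 + 0.0000·e_1 = (4.0000, 1.0000, 4.0000, 4.0000).
‖u_2‖ = 7.0000, so e_2 = (0.5714, 0.1429, 0.5714, 0.5714).
e_1·v_3 = 0.0000·(-2) + 0.7428·(-4) + 0.3714·0 + (-0.5571)·(-1) = -2.4140; e_2·v_3 = 0.5714·(-2) + 0.1429·(-4) + 0.5714·0 + 0.5714·(-1) = -2.2857.
u_3 = v_3 + 2.4140·e_1 + 2.2857·e_2 = (-0.6939, -1.8804, 2.2027, -1.0387).
‖u_3‖ = 3.1540, so e_3 = (-0.2200, -0.5962, 0.6984, -0.3293).
Qᵀb = (-6.1279, -1.7143, -1.1767).
Back-substitute: x_3 = -1.1767/3.1540 = -0.3731.
x_2 = (-1.7143 + 2.2857·(-0.3731))/7.0000 = -0.3667.
x_1 = (-6.1279 + 0.0000·(-0.3667) + 2.4140·(-0.3731))/5.3852 = -1.3052.

x = (-1.3052, -0.3667, -0.3731)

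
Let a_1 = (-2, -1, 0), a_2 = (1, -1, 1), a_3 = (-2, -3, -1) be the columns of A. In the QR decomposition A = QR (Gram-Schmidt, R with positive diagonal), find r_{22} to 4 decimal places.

a_1 = (-2, -1, 0); ‖a_1‖ = 2.2361, so q_1 = (-0.8944, -0.4472, 0.0000).
q_1·a_2 = (-0.8944)·1 + (-0.4472)·(-1) + 0.0000·1 = -0.4472.
u_2 = a_2 + 0.4472·q_1 = (0.6000, -1.2000, 1.0000).
r_{22} = ‖u_2‖ = 1.6733.

r_{22} = 1.6733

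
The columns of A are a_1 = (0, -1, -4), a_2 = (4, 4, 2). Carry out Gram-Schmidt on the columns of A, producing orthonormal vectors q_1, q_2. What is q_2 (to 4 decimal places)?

a_1 = (0, -1, -4); ‖a_1‖ = 4.1231, so q_1 = (0.0000, -0.2425, -0.9701).
q_1·a_2 = 0.0000·4 + (-0.2425)·4 + (-0.9701)·2 = -2.9104.
u_2 = a_2 + 2.9104·q_1 = (4.0000, 3.2941, -0.8235).
‖u_2‖ = 5.2468, so q_2 = (0.7624, 0.6278, -0.1570).

q_2 = (0.7624, 0.6278, -0.1570)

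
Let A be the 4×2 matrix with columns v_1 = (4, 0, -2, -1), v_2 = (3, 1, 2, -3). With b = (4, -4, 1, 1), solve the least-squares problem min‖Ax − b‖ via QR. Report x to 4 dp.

x = (0.6133, 0.0110)

v_1 = (4, 0, -2, -1); ‖v_1‖ = 4.5826, so q_1 = (0.8729, 0.0000, -0.4364, -0.2182).
q_1·v_2 = 0.8729·3 + 0.0000·1 + (-0.4364)·2 + (-0.2182)·(-3) = 2.4004.
u_2 = v_2 − 2.4004·q_1 = (0.9048, 1.0000, 3.0476, -2.4762).
‖u_2‖ = 4.1519, so q_2 = (0.2179, 0.2409, 0.7340, -0.5964).
Qᵀb = (2.8368, 0.0459).
Back-substitute: x_2 = 0.0459/4.1519 = 0.0110.
x_1 = (2.8368 − 2.4004·0.0110)/4.5826 = 0.6133.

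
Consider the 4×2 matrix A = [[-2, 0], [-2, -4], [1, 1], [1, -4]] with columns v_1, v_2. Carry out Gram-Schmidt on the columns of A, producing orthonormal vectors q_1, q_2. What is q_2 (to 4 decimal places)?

v_1 = (-2, -2, 1, 1); ‖v_1‖ = 3.1623, so q_1 = (-0.6325, -0.6325, 0.3162, 0.3162).
q_1·v_2 = (-0.6325)·0 + (-0.6325)·(-4) + 0.3162·1 + 0.3162·(-4) = 1.5811.
u_2 = v_2 − 1.5811·q_1 = (1.0000, -3.0000, 0.5000, -4.5000).
‖u_2‖ = 5.5227, so q_2 = (0.1811, -0.5432, 0.0905, -0.8148).

q_2 = (0.1811, -0.5432, 0.0905, -0.8148)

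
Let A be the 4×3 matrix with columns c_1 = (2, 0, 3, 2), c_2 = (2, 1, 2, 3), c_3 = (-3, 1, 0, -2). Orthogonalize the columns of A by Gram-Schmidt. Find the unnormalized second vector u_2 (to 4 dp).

u_2 = (0.1176, 1.0000, -0.8235, 1.1176)

q_1 = c_1/‖c_1‖ = (2, 0, 3, 2)/4.1231 = (0.4851, 0.0000, 0.7276, 0.4851).
r_{12} = q_1·c_2 = 3.8806.
u_2 = c_2 − 3.8806·q_1 = (0.1176, 1.0000, -0.8235, 1.1176).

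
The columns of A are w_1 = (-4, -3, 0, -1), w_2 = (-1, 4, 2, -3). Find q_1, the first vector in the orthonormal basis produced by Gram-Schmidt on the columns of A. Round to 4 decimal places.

q_1 = (-0.7845, -0.5883, 0.0000, -0.1961)

q_1 = w_1/‖w_1‖ = (-4, -3, 0, -1)/5.0990 = (-0.7845, -0.5883, 0.0000, -0.1961).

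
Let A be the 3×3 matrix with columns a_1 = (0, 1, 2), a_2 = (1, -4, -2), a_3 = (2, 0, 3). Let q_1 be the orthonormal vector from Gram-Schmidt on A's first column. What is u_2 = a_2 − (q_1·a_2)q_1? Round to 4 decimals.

q_1 = a_1/‖a_1‖ = (0, 1, 2)/2.2361 = (0.0000, 0.4472, 0.8944).
r_{12} = q_1·a_2 = -3.5777.
u_2 = a_2 + 3.5777·q_1 = (1.0000, -2.4000, 1.2000).

u_2 = (1.0000, -2.4000, 1.2000)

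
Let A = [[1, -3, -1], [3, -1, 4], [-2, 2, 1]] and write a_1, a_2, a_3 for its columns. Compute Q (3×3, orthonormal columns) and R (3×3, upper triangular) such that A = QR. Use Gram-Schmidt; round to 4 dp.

Q = [[0.2673, -0.8729, 0.4082], [0.8018, 0.4364, 0.4082], [-0.5345, 0.2182, 0.8165]], R = [[3.7417, -2.6726, 2.4054], [0.0000, 2.6186, 2.8368], [0.0000, 0.0000, 2.0412]]

a_1 = (1, 3, -2); ‖a_1‖ = 3.7417, so e_1 = (0.2673, 0.8018, -0.5345).
e_1·a_2 = 0.2673·(-3) + 0.8018·(-1) + (-0.5345)·2 = -2.6726.
u_2 = a_2 + 2.6726·e_1 = (-2.2857, 1.1429, 0.5714).
‖u_2‖ = 2.6186, so e_2 = (-0.8729, 0.4364, 0.2182).
e_1·a_3 = 0.2673·(-1) + 0.8018·4 + (-0.5345)·1 = 2.4054; e_2·a_3 = (-0.8729)·(-1) + 0.4364·4 + 0.2182·1 = 2.8368.
u_3 = a_3 − 2.4054·e_1 − 2.8368·e_2 = (0.8333, 0.8333, 1.6667).
‖u_3‖ = 2.0412, so e_3 = (0.4082, 0.4082, 0.8165).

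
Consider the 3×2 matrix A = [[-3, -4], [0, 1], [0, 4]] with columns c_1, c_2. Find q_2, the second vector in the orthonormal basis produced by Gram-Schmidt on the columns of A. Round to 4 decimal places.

q_2 = (0.0000, 0.2425, 0.9701)

q_1 = c_1/‖c_1‖ = (-3, 0, 0)/3.0000 = (-1.0000, 0.0000, 0.0000).
r_{12} = q_1·c_2 = 4.0000.
u_2 = c_2 − 4.0000·q_1 = (0.0000, 1.0000, 4.0000).
‖u_2‖ = 4.1231, so q_2 = (0.0000, 0.2425, 0.9701).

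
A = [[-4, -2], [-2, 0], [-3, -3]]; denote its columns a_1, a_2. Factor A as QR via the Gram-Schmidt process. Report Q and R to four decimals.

Q = [[-0.7428, 0.1980], [-0.3714, 0.6730], [-0.5571, -0.7126]], R = [[5.3852, 3.1568], [0.0000, 1.7420]]

e_1 = a_1/‖a_1‖ = (-4, -2, -3)/5.3852 = (-0.7428, -0.3714, -0.5571).
r_{12} = e_1·a_2 = 3.1568.
u_2 = a_2 − 3.1568·e_1 = (0.3448, 1.1724, -1.2414).
‖u_2‖ = 1.7420, so e_2 = (0.1980, 0.6730, -0.7126).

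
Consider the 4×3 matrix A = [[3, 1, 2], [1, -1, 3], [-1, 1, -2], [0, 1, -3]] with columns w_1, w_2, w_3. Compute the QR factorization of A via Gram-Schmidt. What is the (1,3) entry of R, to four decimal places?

w_1 = (3, 1, -1, 0); ‖w_1‖ = 3.3166, so q_1 = (0.9045, 0.3015, -0.3015, 0.0000).
r_{13} = q_1·w_3 = 3.3166.

r_{13} = 3.3166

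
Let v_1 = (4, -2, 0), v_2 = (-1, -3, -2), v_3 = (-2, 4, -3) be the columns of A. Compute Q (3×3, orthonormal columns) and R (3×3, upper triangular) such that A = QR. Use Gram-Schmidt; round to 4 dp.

Q = [[0.8944, -0.3769, 0.2408], [-0.4472, -0.7537, 0.4815], [0.0000, -0.5384, -0.8427]], R = [[4.4721, 0.4472, -3.5777], [0.0000, 3.7148, -0.6461], [0.0000, 0.0000, 3.9727]]

e_1 = v_1/‖v_1‖ = (4, -2, 0)/4.4721 = (0.8944, -0.4472, 0.0000).
r_{12} = e_1·v_2 = 0.4472.
u_2 = v_2 − 0.4472·e_1 = (-1.4000, -2.8000, -2.0000).
‖u_2‖ = 3.7148, so e_2 = (-0.3769, -0.7537, -0.5384).
r_{13} = e_1·v_3 = -3.5777; r_{23} = e_2·v_3 = -0.6461.
u_3 = v_3 + 3.5777·e_1 + 0.6461·e_2 = (0.9565, 1.9130, -3.3478).
‖u_3‖ = 3.9727, so e_3 = (0.2408, 0.4815, -0.8427).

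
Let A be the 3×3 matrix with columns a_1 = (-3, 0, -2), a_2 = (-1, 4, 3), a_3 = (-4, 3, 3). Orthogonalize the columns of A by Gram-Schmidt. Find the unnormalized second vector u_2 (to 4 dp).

a_1 = (-3, 0, -2); ‖a_1‖ = 3.6056, so e_1 = (-0.8321, 0.0000, -0.5547).
e_1·a_2 = (-0.8321)·(-1) + 0.0000·4 + (-0.5547)·3 = -0.8321.
u_2 = a_2 + 0.8321·e_1 = (-1.6923, 4.0000, 2.5385).

u_2 = (-1.6923, 4.0000, 2.5385)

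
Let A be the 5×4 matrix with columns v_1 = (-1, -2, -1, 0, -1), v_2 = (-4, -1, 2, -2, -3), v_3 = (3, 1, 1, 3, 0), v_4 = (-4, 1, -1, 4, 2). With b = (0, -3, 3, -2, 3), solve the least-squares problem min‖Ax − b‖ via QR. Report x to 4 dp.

v_1 = (-1, -2, -1, 0, -1); ‖v_1‖ = 2.6458, so e_1 = (-0.3780, -0.7559, -0.3780, 0.0000, -0.3780).
e_1·v_2 = (-0.3780)·(-4) + (-0.7559)·(-1) + (-0.3780)·2 + 0.0000·(-2) + (-0.3780)·(-3) = 2.6458.
u_2 = v_2 − 2.6458·e_1 = (-3.0000, 1.0000, 3.0000, -2.0000, -2.0000).
‖u_2‖ = 5.1962, so e_2 = (-0.5774, 0.1925, 0.5774, -0.3849, -0.3849).
e_1·v_3 = (-0.3780)·3 + (-0.7559)·1 + (-0.3780)·1 + 0.0000·3 + (-0.3780)·0 = -2.2678; e_2·v_3 = (-0.5774)·3 + 0.1925·1 + 0.5774·1 + (-0.3849)·3 + (-0.3849)·0 = -2.1170.
u_3 = v_3 + 2.2678·e_1 + 2.1170·e_2 = (0.9206, -0.3069, 1.3651, 2.1852, -1.6720).
‖u_3‖ = 3.2211, so e_3 = (0.2858, -0.0953, 0.4238, 0.6784, -0.5191).
e_1·v_4 = (-0.3780)·(-4) + (-0.7559)·1 + (-0.3780)·(-1) + 0.0000·4 + (-0.3780)·2 = 0.3780; e_2·v_4 = (-0.5774)·(-4) + 0.1925·1 + 0.5774·(-1) + (-0.3849)·4 + (-0.3849)·2 = -0.3849; e_3·v_4 = 0.2858·(-4) + (-0.0953)·1 + 0.4238·(-1) + 0.6784·4 + (-0.5191)·2 = 0.0131.
u_4 = v_4 − 0.3780·e_1 + 0.3849·e_2 − 0.0131·e_3 = (-4.0831, 1.3610, -0.6405, 3.8429, 2.0015).
‖u_4‖ = 6.1408, so e_4 = (-0.6649, 0.2216, -0.1043, 0.6258, 0.3259).
Qᵀb = (0.0000, 0.7698, -1.3568, -1.2516).
Back-substitute: x_4 = -1.2516/6.1408 = -0.2038.
x_3 = (-1.3568 − 0.0131·(-0.2038))/3.2211 = -0.4204.
x_2 = (0.7698 + 2.1170·(-0.4204) + 0.3849·(-0.2038))/5.1962 = -0.0382.
x_1 = (0.0000 − 2.6458·(-0.0382) + 2.2678·(-0.4204) − 0.3780·(-0.2038))/2.6458 = -0.2930.

x = (-0.2930, -0.0382, -0.4204, -0.2038)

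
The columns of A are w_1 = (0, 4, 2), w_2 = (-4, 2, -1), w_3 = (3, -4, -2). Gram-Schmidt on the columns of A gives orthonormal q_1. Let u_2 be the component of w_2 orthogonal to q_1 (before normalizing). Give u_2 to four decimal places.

w_1 = (0, 4, 2); ‖w_1‖ = 4.4721, so q_1 = (0.0000, 0.8944, 0.4472).
q_1·w_2 = 0.0000·(-4) + 0.8944·2 + 0.4472·(-1) = 1.3416.
u_2 = w_2 − 1.3416·q_1 = (-4.0000, 0.8000, -1.6000).

u_2 = (-4.0000, 0.8000, -1.6000)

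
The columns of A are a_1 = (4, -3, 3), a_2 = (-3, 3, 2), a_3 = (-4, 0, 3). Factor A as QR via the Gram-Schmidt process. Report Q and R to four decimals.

a_1 = (4, -3, 3); ‖a_1‖ = 5.8310, so e_1 = (0.6860, -0.5145, 0.5145).
e_1·a_2 = 0.6860·(-3) + (-0.5145)·3 + 0.5145·2 = -2.5725.
u_2 = a_2 + 2.5725·e_1 = (-1.2353, 1.6765, 3.3235).
‖u_2‖ = 3.9220, so e_2 = (-0.3150, 0.4274, 0.8474).
e_1·a_3 = 0.6860·(-4) + (-0.5145)·0 + 0.5145·3 = -1.2005; e_2·a_3 = (-0.3150)·(-4) + 0.4274·0 + 0.8474·3 = 3.8020.
u_3 = a_3 + 1.2005·e_1 − 3.8020·e_2 = (-1.9790, -2.2428, 0.3958).
‖u_3‖ = 3.0172, so e_3 = (-0.6559, -0.7434, 0.1312).

Q = [[0.6860, -0.3150, -0.6559], [-0.5145, 0.4274, -0.7434], [0.5145, 0.8474, 0.1312]], R = [[5.8310, -2.5725, -1.2005], [0.0000, 3.9220, 3.8020], [0.0000, 0.0000, 3.0172]]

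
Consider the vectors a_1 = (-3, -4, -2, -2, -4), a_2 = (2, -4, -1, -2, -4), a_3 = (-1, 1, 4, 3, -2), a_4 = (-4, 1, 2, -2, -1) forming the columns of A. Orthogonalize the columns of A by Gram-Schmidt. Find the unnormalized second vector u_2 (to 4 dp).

u_2 = (3.9592, -1.3878, 0.3061, -0.6939, -1.3878)

a_1 = (-3, -4, -2, -2, -4); ‖a_1‖ = 7.0000, so e_1 = (-0.4286, -0.5714, -0.2857, -0.2857, -0.5714).
e_1·a_2 = (-0.4286)·2 + (-0.5714)·(-4) + (-0.2857)·(-1) + (-0.2857)·(-2) + (-0.5714)·(-4) = 4.5714.
u_2 = a_2 − 4.5714·e_1 = (3.9592, -1.3878, 0.3061, -0.6939, -1.3878).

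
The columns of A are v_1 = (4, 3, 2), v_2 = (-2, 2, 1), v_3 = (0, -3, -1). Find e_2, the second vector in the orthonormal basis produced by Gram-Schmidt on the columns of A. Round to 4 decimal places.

e_1 = v_1/‖v_1‖ = (4, 3, 2)/5.3852 = (0.7428, 0.5571, 0.3714).
r_{12} = e_1·v_2 = 0.0000.
u_2 = v_2 + 0.0000·e_1 = (-2.0000, 2.0000, 1.0000).
‖u_2‖ = 3.0000, so e_2 = (-0.6667, 0.6667, 0.3333).

e_2 = (-0.6667, 0.6667, 0.3333)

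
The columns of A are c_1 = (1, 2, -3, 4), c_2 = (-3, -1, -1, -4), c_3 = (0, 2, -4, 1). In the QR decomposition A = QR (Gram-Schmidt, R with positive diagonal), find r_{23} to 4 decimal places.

c_1 = (1, 2, -3, 4); ‖c_1‖ = 5.4772, so q_1 = (0.1826, 0.3651, -0.5477, 0.7303).
q_1·c_2 = 0.1826·(-3) + 0.3651·(-1) + (-0.5477)·(-1) + 0.7303·(-4) = -3.2863.
u_2 = c_2 + 3.2863·q_1 = (-2.4000, 0.2000, -2.8000, -1.6000).
‖u_2‖ = 4.0249, so q_2 = (-0.5963, 0.0497, -0.6957, -0.3975).
r_{23} = q_2·c_3 = 2.4845.

r_{23} = 2.4845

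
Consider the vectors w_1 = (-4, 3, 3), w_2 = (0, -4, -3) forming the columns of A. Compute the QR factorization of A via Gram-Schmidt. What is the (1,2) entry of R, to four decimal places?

e_1 = w_1/‖w_1‖ = (-4, 3, 3)/5.8310 = (-0.6860, 0.5145, 0.5145).
r_{12} = e_1·w_2 = -3.6015.

r_{12} = -3.6015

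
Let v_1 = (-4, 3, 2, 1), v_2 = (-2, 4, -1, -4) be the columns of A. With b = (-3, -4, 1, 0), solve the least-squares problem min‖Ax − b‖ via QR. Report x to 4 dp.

x = (0.2495, -0.3917)

v_1 = (-4, 3, 2, 1); ‖v_1‖ = 5.4772, so q_1 = (-0.7303, 0.5477, 0.3651, 0.1826).
q_1·v_2 = (-0.7303)·(-2) + 0.5477·4 + 0.3651·(-1) + 0.1826·(-4) = 2.5560.
u_2 = v_2 − 2.5560·q_1 = (-0.1333, 2.6000, -1.9333, -4.4667).
‖u_2‖ = 5.5197, so q_2 = (-0.0242, 0.4710, -0.3503, -0.8092).
Qᵀb = (0.3651, -2.1620).
Back-substitute: x_2 = -2.1620/5.5197 = -0.3917.
x_1 = (0.3651 − 2.5560·(-0.3917))/5.4772 = 0.2495.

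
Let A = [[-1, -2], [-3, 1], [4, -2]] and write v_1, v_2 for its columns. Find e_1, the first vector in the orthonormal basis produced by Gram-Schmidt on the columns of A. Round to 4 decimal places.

e_1 = (-0.1961, -0.5883, 0.7845)

e_1 = v_1/‖v_1‖ = (-1, -3, 4)/5.0990 = (-0.1961, -0.5883, 0.7845).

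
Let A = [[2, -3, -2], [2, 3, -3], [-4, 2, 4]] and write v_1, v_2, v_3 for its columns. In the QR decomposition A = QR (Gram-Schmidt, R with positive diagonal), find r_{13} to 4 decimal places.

e_1 = v_1/‖v_1‖ = (2, 2, -4)/4.8990 = (0.4082, 0.4082, -0.8165).
r_{13} = e_1·v_3 = -5.3072.

r_{13} = -5.3072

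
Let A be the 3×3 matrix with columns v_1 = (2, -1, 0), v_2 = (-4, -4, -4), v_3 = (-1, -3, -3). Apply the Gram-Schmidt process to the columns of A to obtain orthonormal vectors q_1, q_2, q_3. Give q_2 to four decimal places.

q_1 = v_1/‖v_1‖ = (2, -1, 0)/2.2361 = (0.8944, -0.4472, 0.0000).
r_{12} = q_1·v_2 = -1.7889.
u_2 = v_2 + 1.7889·q_1 = (-2.4000, -4.8000, -4.0000).
‖u_2‖ = 6.6933, so q_2 = (-0.3586, -0.7171, -0.5976).

q_2 = (-0.3586, -0.7171, -0.5976)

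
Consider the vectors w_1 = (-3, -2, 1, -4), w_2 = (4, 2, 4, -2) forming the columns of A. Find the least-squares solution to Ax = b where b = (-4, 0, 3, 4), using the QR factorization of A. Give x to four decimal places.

x = (-0.0743, -0.3074)

w_1 = (-3, -2, 1, -4); ‖w_1‖ = 5.4772, so e_1 = (-0.5477, -0.3651, 0.1826, -0.7303).
e_1·w_2 = (-0.5477)·4 + (-0.3651)·2 + 0.1826·4 + (-0.7303)·(-2) = -0.7303.
u_2 = w_2 + 0.7303·e_1 = (3.6000, 1.7333, 4.1333, -2.5333).
‖u_2‖ = 6.2823, so e_2 = (0.5730, 0.2759, 0.6579, -0.4033).
Qᵀb = (-0.1826, -1.9314).
Back-substitute: x_2 = -1.9314/6.2823 = -0.3074.
x_1 = (-0.1826 + 0.7303·(-0.3074))/5.4772 = -0.0743.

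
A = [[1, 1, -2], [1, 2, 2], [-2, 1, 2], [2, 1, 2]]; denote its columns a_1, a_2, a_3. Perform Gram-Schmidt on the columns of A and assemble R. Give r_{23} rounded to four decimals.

r_{23} = 2.4293

e_1 = a_1/‖a_1‖ = (1, 1, -2, 2)/3.1623 = (0.3162, 0.3162, -0.6325, 0.6325).
r_{12} = e_1·a_2 = 0.9487.
u_2 = a_2 − 0.9487·e_1 = (0.7000, 1.7000, 1.6000, 0.4000).
‖u_2‖ = 2.4698, so e_2 = (0.2834, 0.6883, 0.6478, 0.1620).
r_{23} = e_2·a_3 = 2.4293.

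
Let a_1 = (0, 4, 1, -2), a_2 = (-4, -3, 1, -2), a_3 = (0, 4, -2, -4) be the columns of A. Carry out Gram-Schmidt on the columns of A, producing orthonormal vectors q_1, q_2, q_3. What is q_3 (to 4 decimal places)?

q_1 = a_1/‖a_1‖ = (0, 4, 1, -2)/4.5826 = (0.0000, 0.8729, 0.2182, -0.4364).
r_{12} = q_1·a_2 = -1.5275.
u_2 = a_2 + 1.5275·q_1 = (-4.0000, -1.6667, 1.3333, -2.6667).
‖u_2‖ = 5.2599, so q_2 = (-0.7605, -0.3169, 0.2535, -0.5070).
r_{13} = q_1·a_3 = 4.8008; r_{23} = q_2·a_3 = 0.2535.
u_3 = a_3 − 4.8008·q_1 − 0.2535·q_2 = (0.1928, -0.1102, -3.1119, -1.7762).
‖u_3‖ = 3.5900, so q_3 = (0.0537, -0.0307, -0.8668, -0.4948).

q_3 = (0.0537, -0.0307, -0.8668, -0.4948)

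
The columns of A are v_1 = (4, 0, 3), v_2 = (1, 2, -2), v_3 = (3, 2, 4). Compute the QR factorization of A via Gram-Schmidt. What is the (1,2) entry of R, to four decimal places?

v_1 = (4, 0, 3); ‖v_1‖ = 5.0000, so e_1 = (0.8000, 0.0000, 0.6000).
r_{12} = e_1·v_2 = -0.4000.

r_{12} = -0.4000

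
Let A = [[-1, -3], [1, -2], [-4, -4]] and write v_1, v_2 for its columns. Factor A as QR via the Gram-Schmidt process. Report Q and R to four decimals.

Q = [[-0.2357, -0.5713], [0.2357, -0.8184], [-0.9428, -0.0618]], R = [[4.2426, 4.0069], [0.0000, 3.5978]]

v_1 = (-1, 1, -4); ‖v_1‖ = 4.2426, so q_1 = (-0.2357, 0.2357, -0.9428).
q_1·v_2 = (-0.2357)·(-3) + 0.2357·(-2) + (-0.9428)·(-4) = 4.0069.
u_2 = v_2 − 4.0069·q_1 = (-2.0556, -2.9444, -0.2222).
‖u_2‖ = 3.5978, so q_2 = (-0.5713, -0.8184, -0.0618).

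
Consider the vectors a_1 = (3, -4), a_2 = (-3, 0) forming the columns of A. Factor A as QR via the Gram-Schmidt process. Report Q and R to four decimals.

e_1 = a_1/‖a_1‖ = (3, -4)/5.0000 = (0.6000, -0.8000).
r_{12} = e_1·a_2 = -1.8000.
u_2 = a_2 + 1.8000·e_1 = (-1.9200, -1.4400).
‖u_2‖ = 2.4000, so e_2 = (-0.8000, -0.6000).

Q = [[0.6000, -0.8000], [-0.8000, -0.6000]], R = [[5.0000, -1.8000], [0.0000, 2.4000]]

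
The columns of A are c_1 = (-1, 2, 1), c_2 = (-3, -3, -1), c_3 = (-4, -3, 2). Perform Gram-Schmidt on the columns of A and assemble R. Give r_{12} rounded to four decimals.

r_{12} = -1.6330

c_1 = (-1, 2, 1); ‖c_1‖ = 2.4495, so q_1 = (-0.4082, 0.8165, 0.4082).
r_{12} = q_1·c_2 = -1.6330.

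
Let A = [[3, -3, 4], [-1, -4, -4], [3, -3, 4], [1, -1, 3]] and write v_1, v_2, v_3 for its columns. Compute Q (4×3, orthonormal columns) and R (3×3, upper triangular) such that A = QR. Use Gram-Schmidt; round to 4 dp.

Q = [[0.6708, -0.1539, -0.1622], [-0.2236, -0.9747, 0.0000], [0.6708, -0.1539, -0.1622], [0.2236, -0.0513, 0.9733]], R = [[4.4721, -3.3541, 6.9318], [0.0000, 4.8734, 2.5136], [0.0000, 0.0000, 1.6222]]

v_1 = (3, -1, 3, 1); ‖v_1‖ = 4.4721, so e_1 = (0.6708, -0.2236, 0.6708, 0.2236).
e_1·v_2 = 0.6708·(-3) + (-0.2236)·(-4) + 0.6708·(-3) + 0.2236·(-1) = -3.3541.
u_2 = v_2 + 3.3541·e_1 = (-0.7500, -4.7500, -0.7500, -0.2500).
‖u_2‖ = 4.8734, so e_2 = (-0.1539, -0.9747, -0.1539, -0.0513).
e_1·v_3 = 0.6708·4 + (-0.2236)·(-4) + 0.6708·4 + 0.2236·3 = 6.9318; e_2·v_3 = (-0.1539)·4 + (-0.9747)·(-4) + (-0.1539)·4 + (-0.0513)·3 = 2.5136.
u_3 = v_3 − 6.9318·e_1 − 2.5136·e_2 = (-0.2632, 0.0000, -0.2632, 1.5789).
‖u_3‖ = 1.6222, so e_3 = (-0.1622, 0.0000, -0.1622, 0.9733).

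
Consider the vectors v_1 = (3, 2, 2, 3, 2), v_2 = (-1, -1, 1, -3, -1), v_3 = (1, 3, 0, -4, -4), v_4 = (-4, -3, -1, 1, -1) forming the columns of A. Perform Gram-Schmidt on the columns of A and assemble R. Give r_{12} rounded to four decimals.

v_1 = (3, 2, 2, 3, 2); ‖v_1‖ = 5.4772, so q_1 = (0.5477, 0.3651, 0.3651, 0.5477, 0.3651).
r_{12} = q_1·v_2 = -2.5560.

r_{12} = -2.5560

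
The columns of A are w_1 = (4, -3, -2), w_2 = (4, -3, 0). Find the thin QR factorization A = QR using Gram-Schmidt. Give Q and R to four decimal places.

w_1 = (4, -3, -2); ‖w_1‖ = 5.3852, so e_1 = (0.7428, -0.5571, -0.3714).
e_1·w_2 = 0.7428·4 + (-0.5571)·(-3) + (-0.3714)·0 = 4.6424.
u_2 = w_2 − 4.6424·e_1 = (0.5517, -0.4138, 1.7241).
‖u_2‖ = 1.8570, so e_2 = (0.2971, -0.2228, 0.9285).

Q = [[0.7428, 0.2971], [-0.5571, -0.2228], [-0.3714, 0.9285]], R = [[5.3852, 4.6424], [0.0000, 1.8570]]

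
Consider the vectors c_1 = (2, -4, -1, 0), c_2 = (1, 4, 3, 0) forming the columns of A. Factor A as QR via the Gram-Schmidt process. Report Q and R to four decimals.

c_1 = (2, -4, -1, 0); ‖c_1‖ = 4.5826, so e_1 = (0.4364, -0.8729, -0.2182, 0.0000).
e_1·c_2 = 0.4364·1 + (-0.8729)·4 + (-0.2182)·3 + 0.0000·0 = -3.7097.
u_2 = c_2 + 3.7097·e_1 = (2.6190, 0.7619, 2.1905, 0.0000).
‖u_2‖ = 3.4983, so e_2 = (0.7487, 0.2178, 0.6262, 0.0000).

Q = [[0.4364, 0.7487], [-0.8729, 0.2178], [-0.2182, 0.6262], [0.0000, 0.0000]], R = [[4.5826, -3.7097], [0.0000, 3.4983]]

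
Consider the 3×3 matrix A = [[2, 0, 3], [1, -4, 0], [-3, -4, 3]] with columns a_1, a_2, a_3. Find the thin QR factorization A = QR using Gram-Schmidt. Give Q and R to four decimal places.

Q = [[0.5345, -0.2182, 0.8165], [0.2673, -0.8729, -0.4082], [-0.8018, -0.4364, 0.4082]], R = [[3.7417, 2.1381, -0.8018], [0.0000, 5.2372, -1.9640], [0.0000, 0.0000, 3.6742]]

a_1 = (2, 1, -3); ‖a_1‖ = 3.7417, so e_1 = (0.5345, 0.2673, -0.8018).
e_1·a_2 = 0.5345·0 + 0.2673·(-4) + (-0.8018)·(-4) = 2.1381.
u_2 = a_2 − 2.1381·e_1 = (-1.1429, -4.5714, -2.2857).
‖u_2‖ = 5.2372, so e_2 = (-0.2182, -0.8729, -0.4364).
e_1·a_3 = 0.5345·3 + 0.2673·0 + (-0.8018)·3 = -0.8018; e_2·a_3 = (-0.2182)·3 + (-0.8729)·0 + (-0.4364)·3 = -1.9640.
u_3 = a_3 + 0.8018·e_1 + 1.9640·e_2 = (3.0000, -1.5000, 1.5000).
‖u_3‖ = 3.6742, so e_3 = (0.8165, -0.4082, 0.4082).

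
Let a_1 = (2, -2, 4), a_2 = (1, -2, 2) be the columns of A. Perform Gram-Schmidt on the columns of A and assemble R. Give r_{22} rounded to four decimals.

r_{22} = 0.9129

a_1 = (2, -2, 4); ‖a_1‖ = 4.8990, so e_1 = (0.4082, -0.4082, 0.8165).
e_1·a_2 = 0.4082·1 + (-0.4082)·(-2) + 0.8165·2 = 2.8577.
u_2 = a_2 − 2.8577·e_1 = (-0.1667, -0.8333, -0.3333).
r_{22} = ‖u_2‖ = 0.9129.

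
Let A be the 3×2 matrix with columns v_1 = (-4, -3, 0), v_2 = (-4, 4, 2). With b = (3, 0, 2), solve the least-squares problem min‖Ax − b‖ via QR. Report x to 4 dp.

v_1 = (-4, -3, 0); ‖v_1‖ = 5.0000, so q_1 = (-0.8000, -0.6000, 0.0000).
q_1·v_2 = (-0.8000)·(-4) + (-0.6000)·4 + 0.0000·2 = 0.8000.
u_2 = v_2 − 0.8000·q_1 = (-3.3600, 4.4800, 2.0000).
‖u_2‖ = 5.9464, so q_2 = (-0.5650, 0.7534, 0.3363).
Qᵀb = (-2.4000, -1.0225).
Back-substitute: x_2 = -1.0225/5.9464 = -0.1719.
x_1 = (-2.4000 − 0.8000·(-0.1719))/5.0000 = -0.4525.

x = (-0.4525, -0.1719)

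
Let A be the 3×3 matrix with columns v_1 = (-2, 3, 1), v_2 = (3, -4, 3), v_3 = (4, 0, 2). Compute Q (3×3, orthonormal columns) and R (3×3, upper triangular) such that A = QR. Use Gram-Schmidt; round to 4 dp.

Q = [[-0.5345, 0.2024, 0.8206], [0.8018, -0.1856, 0.5681], [0.2673, 0.9616, -0.0631]], R = [[3.7417, -4.0089, -1.6036], [0.0000, 4.2342, 2.7328], [0.0000, 0.0000, 3.1560]]

v_1 = (-2, 3, 1); ‖v_1‖ = 3.7417, so e_1 = (-0.5345, 0.8018, 0.2673).
e_1·v_2 = (-0.5345)·3 + 0.8018·(-4) + 0.2673·3 = -4.0089.
u_2 = v_2 + 4.0089·e_1 = (0.8571, -0.7857, 4.0714).
‖u_2‖ = 4.2342, so e_2 = (0.2024, -0.1856, 0.9616).
e_1·v_3 = (-0.5345)·4 + 0.8018·0 + 0.2673·2 = -1.6036; e_2·v_3 = 0.2024·4 + (-0.1856)·0 + 0.9616·2 = 2.7328.
u_3 = v_3 + 1.6036·e_1 − 2.7328·e_2 = (2.5896, 1.7928, -0.1992).
‖u_3‖ = 3.1560, so e_3 = (0.8206, 0.5681, -0.0631).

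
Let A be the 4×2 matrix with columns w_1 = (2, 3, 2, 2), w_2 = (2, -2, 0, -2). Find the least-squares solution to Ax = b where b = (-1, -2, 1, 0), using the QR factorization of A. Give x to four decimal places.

w_1 = (2, 3, 2, 2); ‖w_1‖ = 4.5826, so e_1 = (0.4364, 0.6547, 0.4364, 0.4364).
e_1·w_2 = 0.4364·2 + 0.6547·(-2) + 0.4364·0 + 0.4364·(-2) = -1.3093.
u_2 = w_2 + 1.3093·e_1 = (2.5714, -1.1429, 0.5714, -1.4286).
‖u_2‖ = 3.2071, so e_2 = (0.8018, -0.3563, 0.1782, -0.4454).
Qᵀb = (-1.3093, 0.0891).
Back-substitute: x_2 = 0.0891/3.2071 = 0.0278.
x_1 = (-1.3093 + 1.3093·0.0278)/4.5826 = -0.2778.

x = (-0.2778, 0.0278)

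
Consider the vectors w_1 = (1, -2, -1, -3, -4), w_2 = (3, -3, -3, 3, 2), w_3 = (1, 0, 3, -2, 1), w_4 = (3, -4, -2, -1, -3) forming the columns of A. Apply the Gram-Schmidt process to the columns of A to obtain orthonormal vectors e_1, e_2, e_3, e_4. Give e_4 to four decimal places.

e_1 = w_1/‖w_1‖ = (1, -2, -1, -3, -4)/5.5678 = (0.1796, -0.3592, -0.1796, -0.5388, -0.7184).
r_{12} = e_1·w_2 = -0.8980.
u_2 = w_2 + 0.8980·e_1 = (3.1613, -3.3226, -3.1613, 2.5161, 1.3548).
‖u_2‖ = 6.2605, so e_2 = (0.5050, -0.5307, -0.5050, 0.4019, 0.2164).
r_{13} = e_1·w_3 = 0.0000; r_{23} = e_2·w_3 = -1.5973.
u_3 = w_3 + 0.0000·e_1 + 1.5973·e_2 = (1.8066, -0.8477, 2.1934, -1.3580, 1.3457).
‖u_3‖ = 3.5283, so e_3 = (0.5120, -0.2403, 0.6217, -0.3849, 0.3814).
r_{14} = e_1·w_4 = 5.0289; r_{24} = e_2·w_4 = 3.5966; r_{34} = e_3·w_4 = 0.4945.
u_4 = w_4 − 5.0289·e_1 − 3.5966·e_2 − 0.4945·e_3 = (0.0274, -0.1660, 0.4119, 0.4545, -0.3540).
‖u_4‖ = 0.7280, so e_4 = (0.0377, -0.2280, 0.5658, 0.6244, -0.4864).

e_4 = (0.0377, -0.2280, 0.5658, 0.6244, -0.4864)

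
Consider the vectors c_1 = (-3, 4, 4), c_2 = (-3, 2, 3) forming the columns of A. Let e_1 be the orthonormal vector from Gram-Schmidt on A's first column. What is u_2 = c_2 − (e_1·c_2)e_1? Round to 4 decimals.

c_1 = (-3, 4, 4); ‖c_1‖ = 6.4031, so e_1 = (-0.4685, 0.6247, 0.6247).
e_1·c_2 = (-0.4685)·(-3) + 0.6247·2 + 0.6247·3 = 4.5290.
u_2 = c_2 − 4.5290·e_1 = (-0.8780, -0.8293, 0.1707).

u_2 = (-0.8780, -0.8293, 0.1707)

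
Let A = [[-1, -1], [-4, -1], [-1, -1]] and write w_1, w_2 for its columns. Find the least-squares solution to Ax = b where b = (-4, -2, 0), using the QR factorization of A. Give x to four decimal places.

x = (0.0000, 2.0000)

w_1 = (-1, -4, -1); ‖w_1‖ = 4.2426, so e_1 = (-0.2357, -0.9428, -0.2357).
e_1·w_2 = (-0.2357)·(-1) + (-0.9428)·(-1) + (-0.2357)·(-1) = 1.4142.
u_2 = w_2 − 1.4142·e_1 = (-0.6667, 0.3333, -0.6667).
‖u_2‖ = 1.0000, so e_2 = (-0.6667, 0.3333, -0.6667).
Qᵀb = (2.8284, 2.0000).
Back-substitute: x_2 = 2.0000/1.0000 = 2.0000.
x_1 = (2.8284 − 1.4142·2.0000)/4.2426 = 0.0000.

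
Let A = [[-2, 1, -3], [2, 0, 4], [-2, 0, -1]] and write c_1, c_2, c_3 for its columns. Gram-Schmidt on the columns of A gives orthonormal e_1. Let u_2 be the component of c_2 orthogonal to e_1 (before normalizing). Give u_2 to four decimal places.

u_2 = (0.6667, 0.3333, -0.3333)

c_1 = (-2, 2, -2); ‖c_1‖ = 3.4641, so e_1 = (-0.5774, 0.5774, -0.5774).
e_1·c_2 = (-0.5774)·1 + 0.5774·0 + (-0.5774)·0 = -0.5774.
u_2 = c_2 + 0.5774·e_1 = (0.6667, 0.3333, -0.3333).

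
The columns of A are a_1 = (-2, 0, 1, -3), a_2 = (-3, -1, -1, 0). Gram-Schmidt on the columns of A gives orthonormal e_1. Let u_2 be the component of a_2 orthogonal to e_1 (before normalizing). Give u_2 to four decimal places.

u_2 = (-2.2857, -1.0000, -1.3571, 1.0714)

a_1 = (-2, 0, 1, -3); ‖a_1‖ = 3.7417, so e_1 = (-0.5345, 0.0000, 0.2673, -0.8018).
e_1·a_2 = (-0.5345)·(-3) + 0.0000·(-1) + 0.2673·(-1) + (-0.8018)·0 = 1.3363.
u_2 = a_2 − 1.3363·e_1 = (-2.2857, -1.0000, -1.3571, 1.0714).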